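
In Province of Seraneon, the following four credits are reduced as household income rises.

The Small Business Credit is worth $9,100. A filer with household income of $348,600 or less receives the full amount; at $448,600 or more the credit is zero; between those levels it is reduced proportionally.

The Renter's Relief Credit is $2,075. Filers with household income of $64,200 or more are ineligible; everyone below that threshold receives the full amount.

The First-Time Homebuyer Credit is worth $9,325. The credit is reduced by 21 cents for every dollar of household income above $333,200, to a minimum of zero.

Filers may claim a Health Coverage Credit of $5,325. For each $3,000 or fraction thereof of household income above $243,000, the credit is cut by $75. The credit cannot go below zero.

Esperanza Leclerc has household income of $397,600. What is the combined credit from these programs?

Small Business Credit: $397,600 is $49,000 into a $100,000 phase-out range, leaving 51,000/100,000 of the credit: $9,100 × 51,000/100,000 = $4,641.
Renter's Relief Credit: $397,600 meets or exceeds the $64,200 cutoff, so the credit is $0.
First-Time Homebuyer Credit: 21% of the $64,400 excess over $333,200 is $13,524 ≥ base, so the credit is $0.
Health Coverage Credit: income exceeds $243,000 by $154,600, which is 52 full-or-partial $3,000 increments; reduction = 52 × $75 = $3,900, leaving $1,425.
Total: $4,641 + $0 + $0 + $1,425 = $6,066.

$6,066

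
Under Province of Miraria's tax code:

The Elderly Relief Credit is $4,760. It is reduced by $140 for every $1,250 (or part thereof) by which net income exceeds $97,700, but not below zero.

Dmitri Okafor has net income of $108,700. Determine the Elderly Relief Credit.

$3,500

Elderly Relief Credit: income exceeds $97,700 by $11,000, which is 9 full-or-partial $1,250 increments; reduction = 9 × $140 = $1,260, leaving $3,500.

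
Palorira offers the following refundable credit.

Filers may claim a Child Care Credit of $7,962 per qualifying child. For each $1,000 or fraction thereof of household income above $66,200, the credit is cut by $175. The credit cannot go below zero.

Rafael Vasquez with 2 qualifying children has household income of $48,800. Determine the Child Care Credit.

$15,924

Child Care Credit: base = 2 × $7,962 = $15,924. $48,800 is at or below the $66,200 threshold, so the full $15,924 applies.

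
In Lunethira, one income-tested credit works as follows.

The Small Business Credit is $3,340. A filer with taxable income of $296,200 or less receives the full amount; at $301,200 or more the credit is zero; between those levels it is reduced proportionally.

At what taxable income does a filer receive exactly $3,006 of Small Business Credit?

$3,006 is 3,006/3,340 of the full $3,340, so 334/3,340 of the $5,000 range has been used: income = $296,200 + $5,000 × 334/3,340 = $296,700.

$296,700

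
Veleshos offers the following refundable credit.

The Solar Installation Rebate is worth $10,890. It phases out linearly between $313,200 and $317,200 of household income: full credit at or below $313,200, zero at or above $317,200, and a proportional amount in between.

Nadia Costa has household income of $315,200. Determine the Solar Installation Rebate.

Solar Installation Rebate: $315,200 is $2,000 into a $4,000 phase-out range, leaving 2,000/4,000 of the credit: $10,890 × 2,000/4,000 = $5,445.

$5,445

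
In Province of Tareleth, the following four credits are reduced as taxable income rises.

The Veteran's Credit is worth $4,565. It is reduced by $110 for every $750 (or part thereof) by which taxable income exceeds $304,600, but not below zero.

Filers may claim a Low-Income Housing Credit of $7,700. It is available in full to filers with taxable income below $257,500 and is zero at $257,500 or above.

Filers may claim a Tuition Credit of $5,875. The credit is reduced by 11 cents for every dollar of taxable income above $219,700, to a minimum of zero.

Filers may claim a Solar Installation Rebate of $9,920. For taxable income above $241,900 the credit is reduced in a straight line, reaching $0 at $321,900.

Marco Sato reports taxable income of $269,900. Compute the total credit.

Veteran's Credit: $269,900 is at or below the $304,600 threshold, so the full $4,565 applies.
Low-Income Housing Credit: $269,900 meets or exceeds the $257,500 cutoff, so the credit is $0.
Tuition Credit: 11% of the $50,200 excess over $219,700 is $5,522; credit = $5,875 − $5,522 = $353.
Solar Installation Rebate: $269,900 is $28,000 into a $80,000 phase-out range, leaving 52,000/80,000 of the credit: $9,920 × 52,000/80,000 = $6,448.
Total: $4,565 + $0 + $353 + $6,448 = $11,366.

$11,366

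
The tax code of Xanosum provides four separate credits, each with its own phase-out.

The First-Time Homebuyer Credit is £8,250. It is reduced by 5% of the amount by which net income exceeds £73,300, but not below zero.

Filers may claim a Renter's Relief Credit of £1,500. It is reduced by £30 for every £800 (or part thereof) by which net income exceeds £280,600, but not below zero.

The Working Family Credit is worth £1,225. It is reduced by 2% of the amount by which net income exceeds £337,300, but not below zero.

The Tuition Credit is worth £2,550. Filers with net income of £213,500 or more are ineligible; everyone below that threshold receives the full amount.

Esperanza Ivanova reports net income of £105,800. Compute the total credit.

First-Time Homebuyer Credit: 5% of the £32,500 excess over £73,300 is £1,625; credit = £8,250 − £1,625 = £6,625.
Renter's Relief Credit: £105,800 is at or below the £280,600 threshold, so the full £1,500 applies.
Working Family Credit: £105,800 is at or below the £337,300 threshold, so the full £1,225 applies.
Tuition Credit: £105,800 is below the £213,500 cutoff, so the full £2,550 applies.
Total: £6,625 + £1,500 + £1,225 + £2,550 = £11,900.

£11,900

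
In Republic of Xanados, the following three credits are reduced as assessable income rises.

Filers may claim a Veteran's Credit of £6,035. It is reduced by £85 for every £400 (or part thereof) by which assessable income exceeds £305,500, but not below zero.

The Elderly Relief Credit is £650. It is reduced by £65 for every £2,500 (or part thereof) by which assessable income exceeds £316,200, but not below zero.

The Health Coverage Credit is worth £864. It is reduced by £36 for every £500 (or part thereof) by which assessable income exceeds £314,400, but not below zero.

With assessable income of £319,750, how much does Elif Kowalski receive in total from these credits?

£3,963

Veteran's Credit: income exceeds £305,500 by £14,250, which is 36 full-or-partial £400 increments; reduction = 36 × £85 = £3,060, leaving £2,975.
Elderly Relief Credit: income exceeds £316,200 by £3,550, which is 2 full-or-partial £2,500 increments; reduction = 2 × £65 = £130, leaving £520.
Health Coverage Credit: income exceeds £314,400 by £5,350, which is 11 full-or-partial £500 increments; reduction = 11 × £36 = £396, leaving £468.
Total: £2,975 + £520 + £468 = £3,963.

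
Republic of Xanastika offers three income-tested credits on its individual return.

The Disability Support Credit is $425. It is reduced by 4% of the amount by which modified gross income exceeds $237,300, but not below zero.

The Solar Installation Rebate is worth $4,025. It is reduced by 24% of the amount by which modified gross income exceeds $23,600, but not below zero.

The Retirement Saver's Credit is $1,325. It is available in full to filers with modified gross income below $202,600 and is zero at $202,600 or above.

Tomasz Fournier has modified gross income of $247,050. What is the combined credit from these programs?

Disability Support Credit: 4% of the $9,750 excess over $237,300 is $390; credit = $425 − $390 = $35.
Solar Installation Rebate: 24% of the $223,450 excess over $23,600 is $53,628 ≥ base, so the credit is $0.
Retirement Saver's Credit: $247,050 meets or exceeds the $202,600 cutoff, so the credit is $0.
Total: $35 + $0 + $0 = $35.

$35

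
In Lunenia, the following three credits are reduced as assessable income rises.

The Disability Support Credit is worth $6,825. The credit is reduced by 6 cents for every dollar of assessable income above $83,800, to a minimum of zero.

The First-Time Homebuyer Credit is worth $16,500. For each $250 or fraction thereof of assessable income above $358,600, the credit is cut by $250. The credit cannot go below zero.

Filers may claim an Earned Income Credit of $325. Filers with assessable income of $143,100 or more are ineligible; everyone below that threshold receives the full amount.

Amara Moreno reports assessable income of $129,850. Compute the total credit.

$20,887

Disability Support Credit: 6% of the $46,050 excess over $83,800 is $2,763; credit = $6,825 − $2,763 = $4,062.
First-Time Homebuyer Credit: $129,850 is at or below the $358,600 threshold, so the full $16,500 applies.
Earned Income Credit: $129,850 is below the $143,100 cutoff, so the full $325 applies.
Total: $4,062 + $16,500 + $325 = $20,887.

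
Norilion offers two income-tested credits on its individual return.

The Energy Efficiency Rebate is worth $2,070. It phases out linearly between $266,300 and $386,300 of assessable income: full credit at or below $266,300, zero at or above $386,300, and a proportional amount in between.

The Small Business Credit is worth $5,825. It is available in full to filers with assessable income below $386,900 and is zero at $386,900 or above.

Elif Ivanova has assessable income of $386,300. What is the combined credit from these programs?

$5,825

Energy Efficiency Rebate: $386,300 is at or above $386,300, so the credit is $0.
Small Business Credit: $386,300 is below the $386,900 cutoff, so the full $5,825 applies.
Total: $0 + $5,825 = $5,825.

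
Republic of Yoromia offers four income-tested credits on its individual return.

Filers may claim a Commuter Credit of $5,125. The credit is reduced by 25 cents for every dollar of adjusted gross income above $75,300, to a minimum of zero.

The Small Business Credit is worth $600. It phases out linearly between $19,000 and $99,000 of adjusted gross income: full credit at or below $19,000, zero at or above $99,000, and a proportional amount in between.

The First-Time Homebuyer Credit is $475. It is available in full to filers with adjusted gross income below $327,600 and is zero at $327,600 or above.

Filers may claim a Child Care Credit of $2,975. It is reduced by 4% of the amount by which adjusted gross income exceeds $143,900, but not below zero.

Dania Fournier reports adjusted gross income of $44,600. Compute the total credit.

$8,983

Commuter Credit: $44,600 is at or below the $75,300 threshold, so the full $5,125 applies.
Small Business Credit: $44,600 is $25,600 into a $80,000 phase-out range, leaving 54,400/80,000 of the credit: $600 × 54,400/80,000 = $408.
First-Time Homebuyer Credit: $44,600 is below the $327,600 cutoff, so the full $475 applies.
Child Care Credit: $44,600 is at or below the $143,900 threshold, so the full $2,975 applies.
Total: $5,125 + $408 + $475 + $2,975 = $8,983.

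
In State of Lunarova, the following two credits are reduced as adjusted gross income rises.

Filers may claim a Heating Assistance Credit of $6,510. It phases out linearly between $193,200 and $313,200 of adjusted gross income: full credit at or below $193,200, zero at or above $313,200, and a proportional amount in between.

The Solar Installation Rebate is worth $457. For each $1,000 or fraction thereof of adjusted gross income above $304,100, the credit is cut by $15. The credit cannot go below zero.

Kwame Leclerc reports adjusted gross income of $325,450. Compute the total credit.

$127

Heating Assistance Credit: $325,450 is at or above $313,200, so the credit is $0.
Solar Installation Rebate: income exceeds $304,100 by $21,350, which is 22 full-or-partial $1,000 increments; reduction = 22 × $15 = $330, leaving $127.
Total: $0 + $127 = $127.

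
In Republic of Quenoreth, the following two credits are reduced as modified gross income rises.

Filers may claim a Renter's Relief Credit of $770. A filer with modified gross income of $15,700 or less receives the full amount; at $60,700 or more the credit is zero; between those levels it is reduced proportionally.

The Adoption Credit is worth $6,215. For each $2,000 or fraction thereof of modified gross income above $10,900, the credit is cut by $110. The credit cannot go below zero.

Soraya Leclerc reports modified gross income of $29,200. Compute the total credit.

$5,654

Renter's Relief Credit: $29,200 is $13,500 into a $45,000 phase-out range, leaving 31,500/45,000 of the credit: $770 × 31,500/45,000 = $539.
Adoption Credit: income exceeds $10,900 by $18,300, which is 10 full-or-partial $2,000 increments; reduction = 10 × $110 = $1,100, leaving $5,115.
Total: $539 + $5,115 = $5,654.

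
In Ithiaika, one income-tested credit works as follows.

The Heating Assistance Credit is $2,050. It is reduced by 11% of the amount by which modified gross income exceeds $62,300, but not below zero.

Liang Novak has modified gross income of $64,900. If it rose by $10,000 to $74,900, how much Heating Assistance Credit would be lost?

$1,100

At $64,900 — 11% of the $2,600 excess over $62,300 is $286; credit = $2,050 − $286 = $1,764.
At $74,900 — 11% of the $12,600 excess over $62,300 is $1,386; credit = $2,050 − $1,386 = $664.
Lost: $1,764 − $664 = $1,100.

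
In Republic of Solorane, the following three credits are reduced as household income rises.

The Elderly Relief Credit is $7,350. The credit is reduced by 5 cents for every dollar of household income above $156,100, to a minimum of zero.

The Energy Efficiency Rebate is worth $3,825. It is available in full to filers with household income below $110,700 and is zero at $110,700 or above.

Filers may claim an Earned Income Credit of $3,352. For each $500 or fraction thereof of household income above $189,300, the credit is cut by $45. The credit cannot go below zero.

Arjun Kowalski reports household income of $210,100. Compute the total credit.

$6,112

Elderly Relief Credit: 5% of the $54,000 excess over $156,100 is $2,700; credit = $7,350 − $2,700 = $4,650.
Energy Efficiency Rebate: $210,100 meets or exceeds the $110,700 cutoff, so the credit is $0.
Earned Income Credit: income exceeds $189,300 by $20,800, which is 42 full-or-partial $500 increments; reduction = 42 × $45 = $1,890, leaving $1,462.
Total: $4,650 + $0 + $1,462 = $6,112.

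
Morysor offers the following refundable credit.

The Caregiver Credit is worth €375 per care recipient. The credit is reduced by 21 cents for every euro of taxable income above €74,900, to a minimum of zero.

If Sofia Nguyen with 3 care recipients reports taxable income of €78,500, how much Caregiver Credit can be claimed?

Caregiver Credit: base = 3 × €375 = €1,125. 21% of the €3,600 excess over €74,900 is €756; credit = €1,125 − €756 = €369.

€369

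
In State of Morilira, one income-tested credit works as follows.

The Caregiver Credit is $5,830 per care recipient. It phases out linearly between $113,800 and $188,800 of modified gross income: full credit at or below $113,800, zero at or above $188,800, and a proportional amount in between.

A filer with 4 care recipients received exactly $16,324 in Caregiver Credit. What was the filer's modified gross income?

Full credit = 4 × $5,830 = $23,320.
$16,324 is 16,324/23,320 of the full $23,320, so 6,996/23,320 of the $75,000 range has been used: income = $113,800 + $75,000 × 6,996/23,320 = $136,300.

$136,300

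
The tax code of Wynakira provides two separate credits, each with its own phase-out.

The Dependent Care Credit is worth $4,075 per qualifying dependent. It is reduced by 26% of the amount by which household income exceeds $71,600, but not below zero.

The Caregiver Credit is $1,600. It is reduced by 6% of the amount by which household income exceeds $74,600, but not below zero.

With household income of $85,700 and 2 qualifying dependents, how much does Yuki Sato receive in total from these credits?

$5,418

Dependent Care Credit: base = 2 × $4,075 = $8,150. 26% of the $14,100 excess over $71,600 is $3,666; credit = $8,150 − $3,666 = $4,484.
Caregiver Credit: 6% of the $11,100 excess over $74,600 is $666; credit = $1,600 − $666 = $934.
Total: $4,484 + $934 = $5,418.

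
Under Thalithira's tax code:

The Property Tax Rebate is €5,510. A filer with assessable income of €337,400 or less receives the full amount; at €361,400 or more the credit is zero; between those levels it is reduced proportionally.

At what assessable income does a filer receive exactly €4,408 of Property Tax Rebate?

€4,408 is 4,408/5,510 of the full €5,510, so 1,102/5,510 of the €24,000 range has been used: income = €337,400 + €24,000 × 1,102/5,510 = €342,200.

€342,200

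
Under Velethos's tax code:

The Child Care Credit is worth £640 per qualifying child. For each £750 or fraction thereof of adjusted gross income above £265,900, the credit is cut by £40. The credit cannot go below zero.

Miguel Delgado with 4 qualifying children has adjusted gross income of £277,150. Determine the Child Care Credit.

Child Care Credit: base = 4 × £640 = £2,560. income exceeds £265,900 by £11,250, which is 15 full-or-partial £750 increments; reduction = 15 × £40 = £600, leaving £1,960.

£1,960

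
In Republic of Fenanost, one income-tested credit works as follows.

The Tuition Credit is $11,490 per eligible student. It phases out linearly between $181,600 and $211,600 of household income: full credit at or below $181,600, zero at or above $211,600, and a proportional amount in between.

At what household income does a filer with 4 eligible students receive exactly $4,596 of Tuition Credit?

Full credit = 4 × $11,490 = $45,960.
$4,596 is 4,596/45,960 of the full $45,960, so 41,364/45,960 of the $30,000 range has been used: income = $181,600 + $30,000 × 41,364/45,960 = $208,600.

$208,600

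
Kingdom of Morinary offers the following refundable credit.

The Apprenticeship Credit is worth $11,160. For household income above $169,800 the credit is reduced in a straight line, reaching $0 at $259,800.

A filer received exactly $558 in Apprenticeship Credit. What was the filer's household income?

$255,300

$558 is 558/11,160 of the full $11,160, so 10,602/11,160 of the $90,000 range has been used: income = $169,800 + $90,000 × 10,602/11,160 = $255,300.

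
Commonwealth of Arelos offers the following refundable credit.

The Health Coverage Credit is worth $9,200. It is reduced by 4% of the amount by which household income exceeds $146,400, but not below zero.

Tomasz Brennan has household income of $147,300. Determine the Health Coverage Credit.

Health Coverage Credit: 4% of the $900 excess over $146,400 is $36; credit = $9,200 − $36 = $9,164.

$9,164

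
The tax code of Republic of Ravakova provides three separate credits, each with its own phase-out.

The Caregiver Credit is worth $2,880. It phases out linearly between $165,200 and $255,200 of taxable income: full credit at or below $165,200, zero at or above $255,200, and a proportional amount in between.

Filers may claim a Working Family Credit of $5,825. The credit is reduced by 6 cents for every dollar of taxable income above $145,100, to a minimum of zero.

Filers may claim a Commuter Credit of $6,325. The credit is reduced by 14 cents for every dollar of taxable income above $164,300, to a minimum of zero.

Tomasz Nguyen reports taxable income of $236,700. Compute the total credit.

Caregiver Credit: $236,700 is $71,500 into a $90,000 phase-out range, leaving 18,500/90,000 of the credit: $2,880 × 18,500/90,000 = $592.
Working Family Credit: 6% of the $91,600 excess over $145,100 is $5,496; credit = $5,825 − $5,496 = $329.
Commuter Credit: 14% of the $72,400 excess over $164,300 is $10,136 ≥ base, so the credit is $0.
Total: $592 + $329 + $0 = $921.

$921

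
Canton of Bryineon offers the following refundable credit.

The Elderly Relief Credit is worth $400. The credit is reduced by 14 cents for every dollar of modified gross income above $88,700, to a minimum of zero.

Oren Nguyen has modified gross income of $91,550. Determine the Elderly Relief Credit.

$1

Elderly Relief Credit: 14% of the $2,850 excess over $88,700 is $399; credit = $400 − $399 = $1.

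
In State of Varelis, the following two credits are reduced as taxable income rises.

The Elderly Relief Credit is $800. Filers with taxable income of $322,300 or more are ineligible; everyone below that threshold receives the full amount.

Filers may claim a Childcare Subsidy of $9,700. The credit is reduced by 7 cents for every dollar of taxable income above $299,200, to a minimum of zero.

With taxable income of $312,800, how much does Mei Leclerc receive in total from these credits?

Elderly Relief Credit: $312,800 is below the $322,300 cutoff, so the full $800 applies.
Childcare Subsidy: 7% of the $13,600 excess over $299,200 is $952; credit = $9,700 − $952 = $8,748.
Total: $800 + $8,748 = $9,548.

$9,548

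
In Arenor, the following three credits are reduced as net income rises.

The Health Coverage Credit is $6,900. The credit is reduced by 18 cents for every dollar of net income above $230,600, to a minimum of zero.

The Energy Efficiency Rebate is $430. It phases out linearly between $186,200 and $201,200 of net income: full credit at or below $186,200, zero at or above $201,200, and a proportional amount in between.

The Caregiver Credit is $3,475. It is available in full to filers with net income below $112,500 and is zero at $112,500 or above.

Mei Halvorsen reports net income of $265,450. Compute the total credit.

$627

Health Coverage Credit: 18% of the $34,850 excess over $230,600 is $6,273; credit = $6,900 − $6,273 = $627.
Energy Efficiency Rebate: $265,450 is at or above $201,200, so the credit is $0.
Caregiver Credit: $265,450 meets or exceeds the $112,500 cutoff, so the credit is $0.
Total: $627 + $0 + $0 = $627.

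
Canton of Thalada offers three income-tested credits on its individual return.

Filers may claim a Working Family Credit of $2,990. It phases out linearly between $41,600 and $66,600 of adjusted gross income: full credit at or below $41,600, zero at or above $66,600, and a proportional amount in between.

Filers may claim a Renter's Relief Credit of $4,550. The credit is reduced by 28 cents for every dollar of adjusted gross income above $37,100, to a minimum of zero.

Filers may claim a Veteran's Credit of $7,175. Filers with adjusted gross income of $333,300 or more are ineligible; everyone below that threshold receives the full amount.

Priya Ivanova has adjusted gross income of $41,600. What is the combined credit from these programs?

Working Family Credit: $41,600 is at or below the $41,600 threshold, so the full $2,990 applies.
Renter's Relief Credit: 28% of the $4,500 excess over $37,100 is $1,260; credit = $4,550 − $1,260 = $3,290.
Veteran's Credit: $41,600 is below the $333,300 cutoff, so the full $7,175 applies.
Total: $2,990 + $3,290 + $7,175 = $13,455.

$13,455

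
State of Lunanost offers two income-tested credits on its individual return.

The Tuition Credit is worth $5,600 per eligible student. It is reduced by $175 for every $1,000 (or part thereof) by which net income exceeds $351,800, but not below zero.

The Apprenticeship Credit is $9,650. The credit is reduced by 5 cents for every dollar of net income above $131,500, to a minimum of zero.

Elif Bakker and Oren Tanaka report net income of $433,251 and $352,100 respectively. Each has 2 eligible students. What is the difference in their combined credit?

Elif ($433,251): Tuition Credit: base = 2 × $5,600 = $11,200. income exceeds $351,800 by $81,451 → 82 increments × $175 = $14,350 ≥ base, so the credit is $0. Apprenticeship Credit: 5% of the $301,751 excess over $131,500 is $15,087.55 ≥ base, so the credit is $0. total $0 + $0 = $0
Oren ($352,100): Tuition Credit: base = 2 × $5,600 = $11,200. income exceeds $351,800 by $300, which is 1 full-or-partial $1,000 increment; reduction = 1 × $175 = $175, leaving $11,025. Apprenticeship Credit: 5% of the $220,600 excess over $131,500 is $11,030 ≥ base, so the credit is $0. total $11,025 + $0 = $11,025
Difference: |$0 − $11,025| = $11,025.

$11,025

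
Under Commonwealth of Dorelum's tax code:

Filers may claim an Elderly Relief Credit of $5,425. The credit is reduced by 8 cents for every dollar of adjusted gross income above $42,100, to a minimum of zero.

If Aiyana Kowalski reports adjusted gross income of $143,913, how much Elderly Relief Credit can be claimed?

Elderly Relief Credit: 8% of the $101,813 excess over $42,100 is $8,145.04 ≥ base, so the credit is $0.

$0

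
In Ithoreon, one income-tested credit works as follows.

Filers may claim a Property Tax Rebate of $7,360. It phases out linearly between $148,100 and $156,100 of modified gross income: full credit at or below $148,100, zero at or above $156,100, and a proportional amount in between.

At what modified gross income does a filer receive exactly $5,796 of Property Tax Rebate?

$149,800

$5,796 is 5,796/7,360 of the full $7,360, so 1,564/7,360 of the $8,000 range has been used: income = $148,100 + $8,000 × 1,564/7,360 = $149,800.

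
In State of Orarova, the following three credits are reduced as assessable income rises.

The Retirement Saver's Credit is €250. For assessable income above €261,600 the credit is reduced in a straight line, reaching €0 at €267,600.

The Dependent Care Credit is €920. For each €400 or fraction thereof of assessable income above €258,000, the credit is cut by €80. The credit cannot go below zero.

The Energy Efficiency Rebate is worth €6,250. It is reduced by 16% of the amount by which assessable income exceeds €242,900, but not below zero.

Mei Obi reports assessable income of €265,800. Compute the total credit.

Retirement Saver's Credit: €265,800 is €4,200 into a €6,000 phase-out range, leaving 1,800/6,000 of the credit: €250 × 1,800/6,000 = €75.
Dependent Care Credit: income exceeds €258,000 by €7,800 → 20 increments × €80 = €1,600 ≥ base, so the credit is €0.
Energy Efficiency Rebate: 16% of the €22,900 excess over €242,900 is €3,664; credit = €6,250 − €3,664 = €2,586.
Total: €75 + €0 + €2,586 = €2,661.

€2,661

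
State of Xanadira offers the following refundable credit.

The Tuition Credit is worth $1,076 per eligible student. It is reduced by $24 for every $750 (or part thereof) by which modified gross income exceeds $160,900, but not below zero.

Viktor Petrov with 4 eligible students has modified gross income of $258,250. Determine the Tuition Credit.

$1,184

Tuition Credit: base = 4 × $1,076 = $4,304. income exceeds $160,900 by $97,350, which is 130 full-or-partial $750 increments; reduction = 130 × $24 = $3,120, leaving $1,184.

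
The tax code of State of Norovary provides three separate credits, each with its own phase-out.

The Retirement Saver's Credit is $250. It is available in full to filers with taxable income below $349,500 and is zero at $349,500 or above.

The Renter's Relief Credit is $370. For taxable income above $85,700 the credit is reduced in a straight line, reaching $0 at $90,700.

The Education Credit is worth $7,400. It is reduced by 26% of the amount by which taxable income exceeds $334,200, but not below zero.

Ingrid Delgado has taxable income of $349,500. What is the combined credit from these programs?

$3,422

Retirement Saver's Credit: $349,500 meets or exceeds the $349,500 cutoff, so the credit is $0.
Renter's Relief Credit: $349,500 is at or above $90,700, so the credit is $0.
Education Credit: 26% of the $15,300 excess over $334,200 is $3,978; credit = $7,400 − $3,978 = $3,422.
Total: $0 + $0 + $3,422 = $3,422.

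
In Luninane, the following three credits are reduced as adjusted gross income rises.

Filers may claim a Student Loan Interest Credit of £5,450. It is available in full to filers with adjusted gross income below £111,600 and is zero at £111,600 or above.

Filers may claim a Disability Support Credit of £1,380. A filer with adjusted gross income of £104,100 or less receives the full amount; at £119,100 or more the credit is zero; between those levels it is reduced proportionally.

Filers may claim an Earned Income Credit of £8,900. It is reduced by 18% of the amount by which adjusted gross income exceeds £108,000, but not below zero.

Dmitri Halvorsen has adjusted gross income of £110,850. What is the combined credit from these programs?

Student Loan Interest Credit: £110,850 is below the £111,600 cutoff, so the full £5,450 applies.
Disability Support Credit: £110,850 is £6,750 into a £15,000 phase-out range, leaving 8,250/15,000 of the credit: £1,380 × 8,250/15,000 = £759.
Earned Income Credit: 18% of the £2,850 excess over £108,000 is £513; credit = £8,900 − £513 = £8,387.
Total: £5,450 + £759 + £8,387 = £14,596.

£14,596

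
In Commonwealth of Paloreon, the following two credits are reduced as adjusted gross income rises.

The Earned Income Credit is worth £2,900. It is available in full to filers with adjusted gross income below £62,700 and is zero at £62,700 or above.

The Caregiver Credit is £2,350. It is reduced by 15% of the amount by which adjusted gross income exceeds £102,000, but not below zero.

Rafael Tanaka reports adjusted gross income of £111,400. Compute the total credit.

Earned Income Credit: £111,400 meets or exceeds the £62,700 cutoff, so the credit is £0.
Caregiver Credit: 15% of the £9,400 excess over £102,000 is £1,410; credit = £2,350 − £1,410 = £940.
Total: £0 + £940 = £940.

£940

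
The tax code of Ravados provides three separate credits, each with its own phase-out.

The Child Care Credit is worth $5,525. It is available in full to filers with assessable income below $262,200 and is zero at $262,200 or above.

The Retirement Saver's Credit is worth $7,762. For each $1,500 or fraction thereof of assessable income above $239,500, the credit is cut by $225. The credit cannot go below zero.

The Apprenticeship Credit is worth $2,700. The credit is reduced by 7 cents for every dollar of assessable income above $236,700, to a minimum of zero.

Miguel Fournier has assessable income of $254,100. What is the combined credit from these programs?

Child Care Credit: $254,100 is below the $262,200 cutoff, so the full $5,525 applies.
Retirement Saver's Credit: income exceeds $239,500 by $14,600, which is 10 full-or-partial $1,500 increments; reduction = 10 × $225 = $2,250, leaving $5,512.
Apprenticeship Credit: 7% of the $17,400 excess over $236,700 is $1,218; credit = $2,700 − $1,218 = $1,482.
Total: $5,525 + $5,512 + $1,482 = $12,519.

$12,519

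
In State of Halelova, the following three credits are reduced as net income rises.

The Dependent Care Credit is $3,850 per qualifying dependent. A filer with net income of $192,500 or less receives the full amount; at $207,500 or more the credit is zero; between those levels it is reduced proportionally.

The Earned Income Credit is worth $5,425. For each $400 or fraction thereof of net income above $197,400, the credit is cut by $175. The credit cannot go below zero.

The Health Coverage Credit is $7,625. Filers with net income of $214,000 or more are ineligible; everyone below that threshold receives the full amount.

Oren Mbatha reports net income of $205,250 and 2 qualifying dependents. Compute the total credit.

$10,705

Dependent Care Credit: base = 2 × $3,850 = $7,700. $205,250 is $12,750 into a $15,000 phase-out range, leaving 2,250/15,000 of the credit: $7,700 × 2,250/15,000 = $1,155.
Earned Income Credit: income exceeds $197,400 by $7,850, which is 20 full-or-partial $400 increments; reduction = 20 × $175 = $3,500, leaving $1,925.
Health Coverage Credit: $205,250 is below the $214,000 cutoff, so the full $7,625 applies.
Total: $1,155 + $1,925 + $7,625 = $10,705.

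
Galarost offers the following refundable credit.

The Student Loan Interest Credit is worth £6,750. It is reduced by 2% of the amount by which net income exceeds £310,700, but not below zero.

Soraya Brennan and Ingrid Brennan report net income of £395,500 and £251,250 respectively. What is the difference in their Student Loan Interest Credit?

Soraya (£395,500): Student Loan Interest Credit: 2% of the £84,800 excess over £310,700 is £1,696; credit = £6,750 − £1,696 = £5,054.
Ingrid (£251,250): Student Loan Interest Credit: £251,250 is at or below the £310,700 threshold, so the full £6,750 applies.
Difference: |£5,054 − £6,750| = £1,696.

£1,696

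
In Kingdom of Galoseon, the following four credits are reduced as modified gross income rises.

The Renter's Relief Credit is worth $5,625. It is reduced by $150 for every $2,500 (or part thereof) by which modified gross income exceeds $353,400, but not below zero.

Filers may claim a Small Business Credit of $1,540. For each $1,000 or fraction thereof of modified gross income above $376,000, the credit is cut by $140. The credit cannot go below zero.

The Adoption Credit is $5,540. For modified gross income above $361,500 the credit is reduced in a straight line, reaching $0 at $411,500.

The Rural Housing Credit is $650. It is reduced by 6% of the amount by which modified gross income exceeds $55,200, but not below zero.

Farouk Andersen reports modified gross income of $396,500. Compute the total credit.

$4,587

Renter's Relief Credit: income exceeds $353,400 by $43,100, which is 18 full-or-partial $2,500 increments; reduction = 18 × $150 = $2,700, leaving $2,925.
Small Business Credit: income exceeds $376,000 by $20,500 → 21 increments × $140 = $2,940 ≥ base, so the credit is $0.
Adoption Credit: $396,500 is $35,000 into a $50,000 phase-out range, leaving 15,000/50,000 of the credit: $5,540 × 15,000/50,000 = $1,662.
Rural Housing Credit: 6% of the $341,300 excess over $55,200 is $20,478 ≥ base, so the credit is $0.
Total: $2,925 + $0 + $1,662 + $0 = $4,587.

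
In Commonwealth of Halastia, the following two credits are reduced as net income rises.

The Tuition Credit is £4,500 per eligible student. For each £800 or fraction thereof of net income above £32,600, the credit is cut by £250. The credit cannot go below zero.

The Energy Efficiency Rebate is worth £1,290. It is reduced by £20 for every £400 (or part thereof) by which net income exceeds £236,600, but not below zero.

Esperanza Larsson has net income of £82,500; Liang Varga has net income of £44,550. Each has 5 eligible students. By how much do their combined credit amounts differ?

£12,000

Esperanza (£82,500): Tuition Credit: base = 5 × £4,500 = £22,500. income exceeds £32,600 by £49,900, which is 63 full-or-partial £800 increments; reduction = 63 × £250 = £15,750, leaving £6,750. Energy Efficiency Rebate: £82,500 is at or below the £236,600 threshold, so the full £1,290 applies. total £6,750 + £1,290 = £8,040
Liang (£44,550): Tuition Credit: base = 5 × £4,500 = £22,500. income exceeds £32,600 by £11,950, which is 15 full-or-partial £800 increments; reduction = 15 × £250 = £3,750, leaving £18,750. Energy Efficiency Rebate: £44,550 is at or below the £236,600 threshold, so the full £1,290 applies. total £18,750 + £1,290 = £20,040
Difference: |£8,040 − £20,040| = £12,000.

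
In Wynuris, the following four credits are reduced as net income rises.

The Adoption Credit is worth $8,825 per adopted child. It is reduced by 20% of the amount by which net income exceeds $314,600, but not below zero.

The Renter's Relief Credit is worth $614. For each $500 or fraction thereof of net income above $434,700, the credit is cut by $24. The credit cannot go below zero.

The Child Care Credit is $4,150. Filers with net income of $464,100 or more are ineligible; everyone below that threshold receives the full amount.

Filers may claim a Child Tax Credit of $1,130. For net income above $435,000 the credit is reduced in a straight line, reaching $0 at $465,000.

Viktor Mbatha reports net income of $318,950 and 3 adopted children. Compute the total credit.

$31,499

Adoption Credit: base = 3 × $8,825 = $26,475. 20% of the $4,350 excess over $314,600 is $870; credit = $26,475 − $870 = $25,605.
Renter's Relief Credit: $318,950 is at or below the $434,700 threshold, so the full $614 applies.
Child Care Credit: $318,950 is below the $464,100 cutoff, so the full $4,150 applies.
Child Tax Credit: $318,950 is at or below the $435,000 threshold, so the full $1,130 applies.
Total: $25,605 + $614 + $4,150 + $1,130 = $31,499.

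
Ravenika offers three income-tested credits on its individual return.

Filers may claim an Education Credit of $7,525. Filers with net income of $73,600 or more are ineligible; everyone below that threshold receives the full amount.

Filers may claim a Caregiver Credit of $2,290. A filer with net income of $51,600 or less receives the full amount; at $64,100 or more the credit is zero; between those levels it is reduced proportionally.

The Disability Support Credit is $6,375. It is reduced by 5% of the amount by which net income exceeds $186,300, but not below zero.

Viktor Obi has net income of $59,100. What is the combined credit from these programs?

Education Credit: $59,100 is below the $73,600 cutoff, so the full $7,525 applies.
Caregiver Credit: $59,100 is $7,500 into a $12,500 phase-out range, leaving 5,000/12,500 of the credit: $2,290 × 5,000/12,500 = $916.
Disability Support Credit: $59,100 is at or below the $186,300 threshold, so the full $6,375 applies.
Total: $7,525 + $916 + $6,375 = $14,816.

$14,816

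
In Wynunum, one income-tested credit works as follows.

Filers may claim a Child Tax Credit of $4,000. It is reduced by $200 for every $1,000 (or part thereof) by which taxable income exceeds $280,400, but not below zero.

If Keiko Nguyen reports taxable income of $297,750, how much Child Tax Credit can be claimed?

Child Tax Credit: income exceeds $280,400 by $17,350, which is 18 full-or-partial $1,000 increments; reduction = 18 × $200 = $3,600, leaving $400.

$400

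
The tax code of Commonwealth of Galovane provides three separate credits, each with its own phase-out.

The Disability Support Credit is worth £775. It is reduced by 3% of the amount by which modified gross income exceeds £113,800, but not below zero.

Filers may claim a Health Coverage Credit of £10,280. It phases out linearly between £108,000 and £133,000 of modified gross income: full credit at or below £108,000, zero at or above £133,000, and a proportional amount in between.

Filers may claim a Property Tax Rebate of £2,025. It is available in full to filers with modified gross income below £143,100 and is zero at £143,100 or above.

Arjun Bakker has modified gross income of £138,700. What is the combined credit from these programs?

£2,053

Disability Support Credit: 3% of the £24,900 excess over £113,800 is £747; credit = £775 − £747 = £28.
Health Coverage Credit: £138,700 is at or above £133,000, so the credit is £0.
Property Tax Rebate: £138,700 is below the £143,100 cutoff, so the full £2,025 applies.
Total: £28 + £0 + £2,025 = £2,053.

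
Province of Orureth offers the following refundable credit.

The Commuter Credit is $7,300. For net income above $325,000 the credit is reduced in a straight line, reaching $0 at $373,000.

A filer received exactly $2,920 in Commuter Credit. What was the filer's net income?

$2,920 is 2,920/7,300 of the full $7,300, so 4,380/7,300 of the $48,000 range has been used: income = $325,000 + $48,000 × 4,380/7,300 = $353,800.

$353,800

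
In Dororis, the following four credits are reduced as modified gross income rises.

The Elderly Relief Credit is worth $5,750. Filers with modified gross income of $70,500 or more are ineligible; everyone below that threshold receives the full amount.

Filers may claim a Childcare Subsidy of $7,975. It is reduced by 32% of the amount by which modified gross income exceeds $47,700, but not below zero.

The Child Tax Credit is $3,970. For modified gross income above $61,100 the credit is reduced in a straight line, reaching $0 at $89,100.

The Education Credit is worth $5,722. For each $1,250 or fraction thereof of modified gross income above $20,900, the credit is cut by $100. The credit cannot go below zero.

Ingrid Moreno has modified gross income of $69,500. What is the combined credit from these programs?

$11,350

Elderly Relief Credit: $69,500 is below the $70,500 cutoff, so the full $5,750 applies.
Childcare Subsidy: 32% of the $21,800 excess over $47,700 is $6,976; credit = $7,975 − $6,976 = $999.
Child Tax Credit: $69,500 is $8,400 into a $28,000 phase-out range, leaving 19,600/28,000 of the credit: $3,970 × 19,600/28,000 = $2,779.
Education Credit: income exceeds $20,900 by $48,600, which is 39 full-or-partial $1,250 increments; reduction = 39 × $100 = $3,900, leaving $1,822.
Total: $5,750 + $999 + $2,779 + $1,822 = $11,350.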